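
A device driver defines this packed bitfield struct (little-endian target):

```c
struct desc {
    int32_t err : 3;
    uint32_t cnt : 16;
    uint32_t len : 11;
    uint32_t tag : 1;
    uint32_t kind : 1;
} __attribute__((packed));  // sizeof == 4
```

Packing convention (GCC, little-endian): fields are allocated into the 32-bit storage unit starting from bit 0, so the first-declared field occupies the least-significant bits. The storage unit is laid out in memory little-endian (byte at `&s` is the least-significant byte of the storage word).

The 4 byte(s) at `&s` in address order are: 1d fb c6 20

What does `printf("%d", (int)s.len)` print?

[0]=0x1d [1]=0xfb [2]=0xc6 [3]=0x20 (little-endian) → word 0x20c6fb1d
err [0+:3] = (word>>0) & 0x7 = 5
cnt [3+:16] = (word>>3) & 0xffff = 57187
len [19+:11] = (word>>19) & 0x7ff = 1048  ←
tag [30+:1] = (word>>30) & 0x1 = 0
kind [31+:1] = (word>>31) & 0x1 = 0

1048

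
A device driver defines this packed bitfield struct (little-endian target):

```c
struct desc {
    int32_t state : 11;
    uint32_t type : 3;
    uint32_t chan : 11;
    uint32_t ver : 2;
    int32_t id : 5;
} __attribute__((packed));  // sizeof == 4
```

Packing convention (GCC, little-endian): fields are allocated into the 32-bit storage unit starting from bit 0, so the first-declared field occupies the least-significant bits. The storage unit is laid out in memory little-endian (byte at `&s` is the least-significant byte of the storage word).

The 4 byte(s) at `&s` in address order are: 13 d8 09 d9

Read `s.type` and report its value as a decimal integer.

3

[0]=0x13 [1]=0xd8 [2]=0x09 [3]=0xd9 (little-endian) → word 0xd909d813
state [0+:11] = (word>>0) & 0x7ff = 19
type [11+:3] = (word>>11) & 0x7 = 3  ←
chan [14+:11] = (word>>14) & 0x7ff = 1063
ver [25+:2] = (word>>25) & 0x3 = 0
id [27+:5] = (word>>27) & 0x1f = 27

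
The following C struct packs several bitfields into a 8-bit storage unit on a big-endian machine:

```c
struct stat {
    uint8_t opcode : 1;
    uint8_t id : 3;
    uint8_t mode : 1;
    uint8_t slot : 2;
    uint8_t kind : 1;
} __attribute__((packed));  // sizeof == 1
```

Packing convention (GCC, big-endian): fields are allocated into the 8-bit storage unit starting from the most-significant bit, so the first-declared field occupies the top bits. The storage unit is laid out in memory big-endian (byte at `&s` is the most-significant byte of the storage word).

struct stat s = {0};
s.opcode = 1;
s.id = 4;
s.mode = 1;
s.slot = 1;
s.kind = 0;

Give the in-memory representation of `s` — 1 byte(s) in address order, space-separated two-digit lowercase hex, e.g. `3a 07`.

ca

opcode:1 = 1 → 0x1 << 7 → word 0x80
id:3 = 4 → 0x4 << 4 → word 0xc0
mode:1 = 1 → 0x1 << 3 → word 0xc8
slot:2 = 1 → 0x1 << 1 → word 0xca
kind:1 = 0 → 0x0 << 0 → word 0xca
word = 0xca → big-endian bytes:
  [0]=0xca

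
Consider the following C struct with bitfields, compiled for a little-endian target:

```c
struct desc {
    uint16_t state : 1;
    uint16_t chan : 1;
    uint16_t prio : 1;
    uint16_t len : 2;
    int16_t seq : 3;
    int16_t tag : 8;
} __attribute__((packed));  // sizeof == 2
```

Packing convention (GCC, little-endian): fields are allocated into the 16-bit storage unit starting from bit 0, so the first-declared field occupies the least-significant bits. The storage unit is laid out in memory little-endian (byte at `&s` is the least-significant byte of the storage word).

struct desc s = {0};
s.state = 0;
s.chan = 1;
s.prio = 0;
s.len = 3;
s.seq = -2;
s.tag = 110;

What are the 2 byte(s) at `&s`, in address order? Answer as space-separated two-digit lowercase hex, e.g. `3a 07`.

da 6e

state:1 = 0 → 0x0 << 0 → word 0x0000
chan:1 = 1 → 0x1 << 1 → word 0x0002
prio:1 = 0 → 0x0 << 2 → word 0x0002
len:2 = 3 → 0x3 << 3 → word 0x001a
seq:3 = -2 → 0x6 << 5 → word 0x00da
tag:8 = 110 → 0x6e << 8 → word 0x6eda
word = 0x6eda → little-endian bytes:
  [0]=0xda  [1]=0x6e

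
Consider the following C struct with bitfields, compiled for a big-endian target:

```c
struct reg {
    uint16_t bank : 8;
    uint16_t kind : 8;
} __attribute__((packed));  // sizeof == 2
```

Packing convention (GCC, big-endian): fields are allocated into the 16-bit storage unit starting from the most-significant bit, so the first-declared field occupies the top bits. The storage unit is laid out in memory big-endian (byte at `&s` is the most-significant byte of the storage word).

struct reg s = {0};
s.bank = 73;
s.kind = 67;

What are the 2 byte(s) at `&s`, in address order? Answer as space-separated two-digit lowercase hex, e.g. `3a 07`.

49 43

[8+:8] bank=73 & 0xff = 0x49; word=0x4900
[0+:8] kind=67 & 0xff = 0x43; word=0x4943
word = 0x4943 → big-endian bytes:
  [0]=0x49  [1]=0x43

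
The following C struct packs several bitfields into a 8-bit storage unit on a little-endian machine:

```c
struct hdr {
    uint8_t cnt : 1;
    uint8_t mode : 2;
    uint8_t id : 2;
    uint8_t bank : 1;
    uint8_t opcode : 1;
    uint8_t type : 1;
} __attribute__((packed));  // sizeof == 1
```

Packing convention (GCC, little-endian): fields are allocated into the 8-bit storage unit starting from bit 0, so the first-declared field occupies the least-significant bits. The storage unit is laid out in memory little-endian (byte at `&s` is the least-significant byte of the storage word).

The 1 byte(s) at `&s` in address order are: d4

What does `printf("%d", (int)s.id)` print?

[0]=0xd4 (little-endian) → word 0xd4
cnt:1 @ bit 0 → (0xd4>>0)&0x1 = 0x0
mode:2 @ bit 1 → (0xd4>>1)&0x3 = 0x2
id:2 @ bit 3 → (0xd4>>3)&0x3 = 0x2  ←
bank:1 @ bit 5 → (0xd4>>5)&0x1 = 0x0
opcode:1 @ bit 6 → (0xd4>>6)&0x1 = 0x1
type:1 @ bit 7 → (0xd4>>7)&0x1 = 0x1

2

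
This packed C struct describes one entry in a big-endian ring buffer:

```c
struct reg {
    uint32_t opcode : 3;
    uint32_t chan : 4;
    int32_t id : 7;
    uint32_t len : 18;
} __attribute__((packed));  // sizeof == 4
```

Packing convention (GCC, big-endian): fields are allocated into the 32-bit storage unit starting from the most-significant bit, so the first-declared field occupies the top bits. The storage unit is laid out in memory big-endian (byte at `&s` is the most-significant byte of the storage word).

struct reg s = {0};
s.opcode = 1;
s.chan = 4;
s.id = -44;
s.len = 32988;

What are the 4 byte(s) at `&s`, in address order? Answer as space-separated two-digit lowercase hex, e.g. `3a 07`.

[29+:3] opcode=1 & 0x7 = 0x1; word=0x20000000
[25+:4] chan=4 & 0xf = 0x4; word=0x28000000
[18+:7] id=-44 & 0x7f = 0x54; word=0x29500000
[0+:18] len=32988 & 0x3ffff = 0x80dc; word=0x295080dc
word = 0x295080dc → big-endian bytes:
  [0]=0x29  [1]=0x50  [2]=0x80  [3]=0xdc

29 50 80 dc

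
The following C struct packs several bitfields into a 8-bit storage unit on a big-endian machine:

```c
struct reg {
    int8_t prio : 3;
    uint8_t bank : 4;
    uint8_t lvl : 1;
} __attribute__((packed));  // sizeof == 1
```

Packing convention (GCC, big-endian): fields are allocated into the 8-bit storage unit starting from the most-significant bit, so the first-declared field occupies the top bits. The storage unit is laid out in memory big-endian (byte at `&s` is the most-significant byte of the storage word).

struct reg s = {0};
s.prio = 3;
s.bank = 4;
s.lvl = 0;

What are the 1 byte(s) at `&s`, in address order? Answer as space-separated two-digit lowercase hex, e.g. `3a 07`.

prio (3b) val=3 bits=0x3 at bit 5: 0x60
bank (4b) val=4 bits=0x4 at bit 1: 0x68
lvl (1b) val=0 bits=0x0 at bit 0: 0x68
word = 0x68 → big-endian bytes:
  [0]=0x68

68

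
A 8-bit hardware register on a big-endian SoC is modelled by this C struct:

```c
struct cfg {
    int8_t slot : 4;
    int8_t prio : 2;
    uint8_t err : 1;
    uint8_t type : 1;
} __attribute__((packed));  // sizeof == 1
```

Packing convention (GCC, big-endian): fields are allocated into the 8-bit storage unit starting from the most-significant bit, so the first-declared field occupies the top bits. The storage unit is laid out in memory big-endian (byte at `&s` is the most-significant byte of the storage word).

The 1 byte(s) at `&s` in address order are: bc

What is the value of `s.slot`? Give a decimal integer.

[0]=0xbc (big-endian) → word 0xbc
slot:4 @ bit 4 → (0xbc>>4)&0xf = 0xb  ←
prio:2 @ bit 2 → (0xbc>>2)&0x3 = 0x3
err:1 @ bit 1 → (0xbc>>1)&0x1 = 0x0
type:1 @ bit 0 → (0xbc>>0)&0x1 = 0x0
slot signed 4b, MSB=1: 11 - 16 = -5

-5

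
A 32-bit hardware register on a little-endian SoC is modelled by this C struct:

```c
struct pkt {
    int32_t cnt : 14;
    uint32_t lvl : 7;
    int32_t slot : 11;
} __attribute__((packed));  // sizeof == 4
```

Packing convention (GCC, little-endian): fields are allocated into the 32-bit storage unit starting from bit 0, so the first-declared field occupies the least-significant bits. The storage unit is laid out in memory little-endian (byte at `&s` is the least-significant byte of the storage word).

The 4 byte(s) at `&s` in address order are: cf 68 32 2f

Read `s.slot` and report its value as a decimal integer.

[0]=0xcf [1]=0x68 [2]=0x32 [3]=0x2f (little-endian) → word 0x2f3268cf
cnt:14 @ bit 0 → (0x2f3268cf>>0)&0x3fff = 0x28cf
lvl:7 @ bit 14 → (0x2f3268cf>>14)&0x7f = 0x49
slot:11 @ bit 21 → (0x2f3268cf>>21)&0x7ff = 0x179  ←
slot signed 11b, MSB=0: value = 377

377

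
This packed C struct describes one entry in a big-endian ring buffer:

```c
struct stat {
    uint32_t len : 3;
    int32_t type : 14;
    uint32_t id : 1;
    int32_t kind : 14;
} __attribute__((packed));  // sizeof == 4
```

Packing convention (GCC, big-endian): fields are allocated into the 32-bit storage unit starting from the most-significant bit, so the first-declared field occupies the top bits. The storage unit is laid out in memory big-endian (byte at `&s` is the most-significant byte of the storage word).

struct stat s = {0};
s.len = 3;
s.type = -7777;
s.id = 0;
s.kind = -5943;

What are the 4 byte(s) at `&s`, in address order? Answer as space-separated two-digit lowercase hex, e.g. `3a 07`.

len (3b) val=3 bits=0x3 at bit 29: 0x60000000
type (14b) val=-7777 bits=0x219f at bit 15: 0x70cf8000
id (1b) val=0 bits=0x0 at bit 14: 0x70cf8000
kind (14b) val=-5943 bits=0x28c9 at bit 0: 0x70cfa8c9
word = 0x70cfa8c9 → big-endian bytes:
  [0]=0x70  [1]=0xcf  [2]=0xa8  [3]=0xc9

70 cf a8 c9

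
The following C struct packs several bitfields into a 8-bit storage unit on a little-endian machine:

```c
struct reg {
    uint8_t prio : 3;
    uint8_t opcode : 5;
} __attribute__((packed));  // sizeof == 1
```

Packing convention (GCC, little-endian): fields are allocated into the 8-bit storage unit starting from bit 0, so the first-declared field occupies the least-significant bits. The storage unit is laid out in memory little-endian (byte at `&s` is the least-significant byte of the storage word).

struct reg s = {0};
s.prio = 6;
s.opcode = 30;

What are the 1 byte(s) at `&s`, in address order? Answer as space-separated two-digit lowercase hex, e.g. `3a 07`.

f6

prio:3 = 6 → 0x6 << 0 → word 0x06
opcode:5 = 30 → 0x1e << 3 → word 0xf6
word = 0xf6 → little-endian bytes:
  [0]=0xf6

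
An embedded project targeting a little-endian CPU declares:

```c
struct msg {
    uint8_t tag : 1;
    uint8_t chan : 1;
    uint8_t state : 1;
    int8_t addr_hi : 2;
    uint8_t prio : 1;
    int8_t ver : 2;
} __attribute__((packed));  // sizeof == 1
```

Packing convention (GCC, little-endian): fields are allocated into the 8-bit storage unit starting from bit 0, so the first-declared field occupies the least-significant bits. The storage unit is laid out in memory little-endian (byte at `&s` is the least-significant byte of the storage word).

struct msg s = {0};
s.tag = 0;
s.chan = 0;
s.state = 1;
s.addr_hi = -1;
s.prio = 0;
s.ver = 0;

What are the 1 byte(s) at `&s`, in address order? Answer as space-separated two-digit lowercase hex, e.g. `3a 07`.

[0+:1] tag=0 & 0x1 = 0x0; word=0x00
[1+:1] chan=0 & 0x1 = 0x0; word=0x00
[2+:1] state=1 & 0x1 = 0x1; word=0x04
[3+:2] addr_hi=-1 & 0x3 = 0x3; word=0x1c
[5+:1] prio=0 & 0x1 = 0x0; word=0x1c
[6+:2] ver=0 & 0x3 = 0x0; word=0x1c
word = 0x1c → little-endian bytes:
  [0]=0x1c

1c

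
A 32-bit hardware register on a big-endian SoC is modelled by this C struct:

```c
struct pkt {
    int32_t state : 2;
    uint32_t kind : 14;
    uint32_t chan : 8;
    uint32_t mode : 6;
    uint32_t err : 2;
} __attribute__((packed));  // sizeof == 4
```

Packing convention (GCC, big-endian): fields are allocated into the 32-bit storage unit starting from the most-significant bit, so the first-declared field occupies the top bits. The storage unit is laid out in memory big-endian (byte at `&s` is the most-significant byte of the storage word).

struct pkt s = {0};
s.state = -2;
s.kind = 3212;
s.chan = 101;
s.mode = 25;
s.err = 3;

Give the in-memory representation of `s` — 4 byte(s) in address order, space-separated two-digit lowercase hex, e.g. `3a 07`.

8c 8c 65 67

state:2 = -2 → 0x2 << 30 → word 0x80000000
kind:14 = 3212 → 0xc8c << 16 → word 0x8c8c0000
chan:8 = 101 → 0x65 << 8 → word 0x8c8c6500
mode:6 = 25 → 0x19 << 2 → word 0x8c8c6564
err:2 = 3 → 0x3 << 0 → word 0x8c8c6567
word = 0x8c8c6567 → big-endian bytes:
  [0]=0x8c  [1]=0x8c  [2]=0x65  [3]=0x67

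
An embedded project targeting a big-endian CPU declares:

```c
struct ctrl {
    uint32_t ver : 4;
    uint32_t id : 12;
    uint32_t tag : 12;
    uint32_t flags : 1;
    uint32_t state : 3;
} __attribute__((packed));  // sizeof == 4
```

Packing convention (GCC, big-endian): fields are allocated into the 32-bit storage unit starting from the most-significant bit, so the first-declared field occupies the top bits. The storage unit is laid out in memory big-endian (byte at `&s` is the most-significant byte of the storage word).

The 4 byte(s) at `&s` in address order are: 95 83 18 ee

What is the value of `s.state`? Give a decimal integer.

[0]=0x95 [1]=0x83 [2]=0x18 [3]=0xee (big-endian) → word 0x958318ee
ver [28+:4] = (word>>28) & 0xf = 9
id [16+:12] = (word>>16) & 0xfff = 1411
tag [4+:12] = (word>>4) & 0xfff = 398
flags [3+:1] = (word>>3) & 0x1 = 1
state [0+:3] = (word>>0) & 0x7 = 6  ←

6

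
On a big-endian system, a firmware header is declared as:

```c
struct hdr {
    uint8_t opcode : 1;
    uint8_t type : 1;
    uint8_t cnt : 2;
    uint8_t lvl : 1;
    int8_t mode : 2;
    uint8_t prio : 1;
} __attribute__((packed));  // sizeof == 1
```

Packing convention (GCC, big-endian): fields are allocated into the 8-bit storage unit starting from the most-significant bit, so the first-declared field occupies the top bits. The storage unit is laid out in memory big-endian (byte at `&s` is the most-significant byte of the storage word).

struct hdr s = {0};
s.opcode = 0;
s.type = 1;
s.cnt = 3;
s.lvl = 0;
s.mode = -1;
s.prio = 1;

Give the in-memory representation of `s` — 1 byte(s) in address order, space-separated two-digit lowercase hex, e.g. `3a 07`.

[7+:1] opcode=0 & 0x1 = 0x0; word=0x00
[6+:1] type=1 & 0x1 = 0x1; word=0x40
[4+:2] cnt=3 & 0x3 = 0x3; word=0x70
[3+:1] lvl=0 & 0x1 = 0x0; word=0x70
[1+:2] mode=-1 & 0x3 = 0x3; word=0x76
[0+:1] prio=1 & 0x1 = 0x1; word=0x77
word = 0x77 → big-endian bytes:
  [0]=0x77

77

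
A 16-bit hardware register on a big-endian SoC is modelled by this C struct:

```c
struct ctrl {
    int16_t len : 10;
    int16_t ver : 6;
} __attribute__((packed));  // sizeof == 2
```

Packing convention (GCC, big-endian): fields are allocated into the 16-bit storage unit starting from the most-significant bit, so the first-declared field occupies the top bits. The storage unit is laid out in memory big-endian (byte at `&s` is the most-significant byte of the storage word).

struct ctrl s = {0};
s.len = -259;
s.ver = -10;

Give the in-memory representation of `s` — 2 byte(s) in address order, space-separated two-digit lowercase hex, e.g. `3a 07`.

bf 76

len (10b) val=-259 bits=0x2fd at bit 6: 0xbf40
ver (6b) val=-10 bits=0x36 at bit 0: 0xbf76
word = 0xbf76 → big-endian bytes:
  [0]=0xbf  [1]=0x76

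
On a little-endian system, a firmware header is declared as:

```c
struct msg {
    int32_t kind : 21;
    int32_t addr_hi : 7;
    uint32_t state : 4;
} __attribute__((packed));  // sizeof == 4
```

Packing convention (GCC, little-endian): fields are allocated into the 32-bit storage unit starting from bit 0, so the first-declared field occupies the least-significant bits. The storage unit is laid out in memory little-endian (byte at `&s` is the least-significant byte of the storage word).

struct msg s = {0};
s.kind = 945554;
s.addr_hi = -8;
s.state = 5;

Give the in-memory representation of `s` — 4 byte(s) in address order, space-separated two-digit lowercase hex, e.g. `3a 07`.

[0+:21] kind=945554 & 0x1fffff = 0xe6d92; word=0x000e6d92
[21+:7] addr_hi=-8 & 0x7f = 0x78; word=0x0f0e6d92
[28+:4] state=5 & 0xf = 0x5; word=0x5f0e6d92
word = 0x5f0e6d92 → little-endian bytes:
  [0]=0x92  [1]=0x6d  [2]=0x0e  [3]=0x5f

92 6d 0e 5f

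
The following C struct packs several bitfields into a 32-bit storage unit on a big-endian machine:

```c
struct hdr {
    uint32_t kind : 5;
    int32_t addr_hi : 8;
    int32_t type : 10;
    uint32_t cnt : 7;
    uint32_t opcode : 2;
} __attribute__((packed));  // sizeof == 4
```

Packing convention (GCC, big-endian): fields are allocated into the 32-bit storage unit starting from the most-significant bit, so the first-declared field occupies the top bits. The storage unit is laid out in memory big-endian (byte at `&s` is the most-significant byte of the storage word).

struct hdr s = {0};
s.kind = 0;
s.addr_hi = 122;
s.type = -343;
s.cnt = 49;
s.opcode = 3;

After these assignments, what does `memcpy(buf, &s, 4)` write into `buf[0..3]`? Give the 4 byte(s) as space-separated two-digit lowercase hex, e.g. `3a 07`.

03 d5 52 c7

kind:5 = 0 → 0x0 << 27 → word 0x00000000
addr_hi:8 = 122 → 0x7a << 19 → word 0x03d00000
type:10 = -343 → 0x2a9 << 9 → word 0x03d55200
cnt:7 = 49 → 0x31 << 2 → word 0x03d552c4
opcode:2 = 3 → 0x3 << 0 → word 0x03d552c7
word = 0x03d552c7 → big-endian bytes:
  [0]=0x03  [1]=0xd5  [2]=0x52  [3]=0xc7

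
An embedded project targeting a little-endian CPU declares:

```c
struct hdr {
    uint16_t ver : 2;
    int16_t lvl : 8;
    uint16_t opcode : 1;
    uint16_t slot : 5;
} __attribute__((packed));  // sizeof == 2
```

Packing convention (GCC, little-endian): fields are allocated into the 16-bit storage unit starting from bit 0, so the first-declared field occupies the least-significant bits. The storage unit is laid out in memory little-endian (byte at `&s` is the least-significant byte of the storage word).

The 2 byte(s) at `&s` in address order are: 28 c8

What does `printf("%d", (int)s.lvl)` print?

[0]=0x28 [1]=0xc8 (little-endian) → word 0xc828
ver [0+:2] = (word>>0) & 0x3 = 0
lvl [2+:8] = (word>>2) & 0xff = 10  ←
opcode [10+:1] = (word>>10) & 0x1 = 0
slot [11+:5] = (word>>11) & 0x1f = 25
lvl signed 8b, MSB=0: value = 10

10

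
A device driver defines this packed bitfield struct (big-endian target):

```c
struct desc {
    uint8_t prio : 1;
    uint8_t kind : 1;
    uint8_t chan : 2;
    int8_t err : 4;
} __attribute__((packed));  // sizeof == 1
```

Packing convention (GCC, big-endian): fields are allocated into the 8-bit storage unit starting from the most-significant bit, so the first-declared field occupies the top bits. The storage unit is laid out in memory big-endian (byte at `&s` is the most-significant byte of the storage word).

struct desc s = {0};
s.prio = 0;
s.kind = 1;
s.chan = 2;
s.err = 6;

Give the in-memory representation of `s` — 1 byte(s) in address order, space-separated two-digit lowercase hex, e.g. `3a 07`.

prio:1 = 0 → 0x0 << 7 → word 0x00
kind:1 = 1 → 0x1 << 6 → word 0x40
chan:2 = 2 → 0x2 << 4 → word 0x60
err:4 = 6 → 0x6 << 0 → word 0x66
word = 0x66 → big-endian bytes:
  [0]=0x66

66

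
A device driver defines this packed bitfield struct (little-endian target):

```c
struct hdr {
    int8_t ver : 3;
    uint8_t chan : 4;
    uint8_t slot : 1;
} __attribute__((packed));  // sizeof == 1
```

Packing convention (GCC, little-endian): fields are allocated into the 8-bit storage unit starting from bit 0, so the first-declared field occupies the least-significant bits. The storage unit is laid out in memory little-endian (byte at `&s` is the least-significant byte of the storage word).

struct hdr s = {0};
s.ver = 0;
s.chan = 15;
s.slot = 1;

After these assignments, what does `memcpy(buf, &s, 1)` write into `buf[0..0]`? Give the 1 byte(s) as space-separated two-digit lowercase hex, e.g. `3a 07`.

f8

ver (3b) val=0 bits=0x0 at bit 0: 0x00
chan (4b) val=15 bits=0xf at bit 3: 0x78
slot (1b) val=1 bits=0x1 at bit 7: 0xf8
word = 0xf8 → little-endian bytes:
  [0]=0xf8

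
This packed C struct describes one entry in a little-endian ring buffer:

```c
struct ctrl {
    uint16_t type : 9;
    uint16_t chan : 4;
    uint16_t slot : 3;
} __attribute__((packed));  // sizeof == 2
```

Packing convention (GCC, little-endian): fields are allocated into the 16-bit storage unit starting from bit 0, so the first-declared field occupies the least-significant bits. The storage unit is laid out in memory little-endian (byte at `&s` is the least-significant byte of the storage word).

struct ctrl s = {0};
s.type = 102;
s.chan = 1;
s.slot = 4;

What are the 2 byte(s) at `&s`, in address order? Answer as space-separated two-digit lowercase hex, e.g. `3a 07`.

66 82

type:9 = 102 → 0x66 << 0 → word 0x0066
chan:4 = 1 → 0x1 << 9 → word 0x0266
slot:3 = 4 → 0x4 << 13 → word 0x8266
word = 0x8266 → little-endian bytes:
  [0]=0x66  [1]=0x82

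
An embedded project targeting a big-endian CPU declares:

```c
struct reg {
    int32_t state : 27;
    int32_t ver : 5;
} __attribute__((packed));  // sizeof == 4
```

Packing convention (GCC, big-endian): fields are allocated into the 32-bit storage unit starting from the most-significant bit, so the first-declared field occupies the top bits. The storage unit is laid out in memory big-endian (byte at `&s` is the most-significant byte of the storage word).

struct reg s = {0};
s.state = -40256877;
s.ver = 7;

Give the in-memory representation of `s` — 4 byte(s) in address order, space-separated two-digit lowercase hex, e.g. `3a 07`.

state:27 = -40256877 → 0x599ba93 << 5 → word 0xb3375260
ver:5 = 7 → 0x7 << 0 → word 0xb3375267
word = 0xb3375267 → big-endian bytes:
  [0]=0xb3  [1]=0x37  [2]=0x52  [3]=0x67

b3 37 52 67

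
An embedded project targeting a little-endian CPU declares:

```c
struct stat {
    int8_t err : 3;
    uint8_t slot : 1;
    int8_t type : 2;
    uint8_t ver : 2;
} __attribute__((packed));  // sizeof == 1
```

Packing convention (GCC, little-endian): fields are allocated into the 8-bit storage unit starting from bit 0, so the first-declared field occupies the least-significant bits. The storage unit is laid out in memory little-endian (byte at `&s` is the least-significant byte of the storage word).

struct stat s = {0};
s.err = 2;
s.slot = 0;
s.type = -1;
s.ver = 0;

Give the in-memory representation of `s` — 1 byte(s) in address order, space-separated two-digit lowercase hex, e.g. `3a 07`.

err (3b) val=2 bits=0x2 at bit 0: 0x02
slot (1b) val=0 bits=0x0 at bit 3: 0x02
type (2b) val=-1 bits=0x3 at bit 4: 0x32
ver (2b) val=0 bits=0x0 at bit 6: 0x32
word = 0x32 → little-endian bytes:
  [0]=0x32

32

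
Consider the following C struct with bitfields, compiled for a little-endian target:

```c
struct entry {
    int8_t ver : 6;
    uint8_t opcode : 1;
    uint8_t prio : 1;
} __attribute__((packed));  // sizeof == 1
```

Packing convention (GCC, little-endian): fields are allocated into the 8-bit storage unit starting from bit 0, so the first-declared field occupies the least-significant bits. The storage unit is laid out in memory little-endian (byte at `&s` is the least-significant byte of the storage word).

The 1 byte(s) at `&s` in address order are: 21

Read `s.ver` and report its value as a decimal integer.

[0]=0x21 (little-endian) → word 0x21
ver:6 @ bit 0 → (0x21>>0)&0x3f = 0x21  ←
opcode:1 @ bit 6 → (0x21>>6)&0x1 = 0x0
prio:1 @ bit 7 → (0x21>>7)&0x1 = 0x0
ver signed 6b, MSB=1: 33 - 64 = -31

-31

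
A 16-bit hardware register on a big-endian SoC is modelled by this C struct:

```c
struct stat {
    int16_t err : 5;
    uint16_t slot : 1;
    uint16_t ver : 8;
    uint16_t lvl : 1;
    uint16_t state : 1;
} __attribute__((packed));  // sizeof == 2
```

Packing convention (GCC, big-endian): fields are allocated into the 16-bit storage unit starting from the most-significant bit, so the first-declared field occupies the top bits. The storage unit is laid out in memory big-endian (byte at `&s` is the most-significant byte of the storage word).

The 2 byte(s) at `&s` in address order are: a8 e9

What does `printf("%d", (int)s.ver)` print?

[0]=0xa8 [1]=0xe9 (big-endian) → word 0xa8e9
err:5 @ bit 11 → (0xa8e9>>11)&0x1f = 0x15
slot:1 @ bit 10 → (0xa8e9>>10)&0x1 = 0x0
ver:8 @ bit 2 → (0xa8e9>>2)&0xff = 0x3a  ←
lvl:1 @ bit 1 → (0xa8e9>>1)&0x1 = 0x0
state:1 @ bit 0 → (0xa8e9>>0)&0x1 = 0x1

58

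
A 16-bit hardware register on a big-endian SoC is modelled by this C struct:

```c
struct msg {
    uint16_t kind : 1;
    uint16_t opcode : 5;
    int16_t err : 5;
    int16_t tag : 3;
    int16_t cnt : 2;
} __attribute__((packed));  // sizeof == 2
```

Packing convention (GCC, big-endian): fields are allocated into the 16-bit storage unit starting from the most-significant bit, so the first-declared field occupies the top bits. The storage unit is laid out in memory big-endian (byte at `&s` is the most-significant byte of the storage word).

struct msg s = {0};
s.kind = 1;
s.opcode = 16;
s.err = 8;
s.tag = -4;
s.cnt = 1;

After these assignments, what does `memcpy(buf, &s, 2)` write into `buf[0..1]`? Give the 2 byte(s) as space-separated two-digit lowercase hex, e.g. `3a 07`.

c1 11

[15+:1] kind=1 & 0x1 = 0x1; word=0x8000
[10+:5] opcode=16 & 0x1f = 0x10; word=0xc000
[5+:5] err=8 & 0x1f = 0x8; word=0xc100
[2+:3] tag=-4 & 0x7 = 0x4; word=0xc110
[0+:2] cnt=1 & 0x3 = 0x1; word=0xc111
word = 0xc111 → big-endian bytes:
  [0]=0xc1  [1]=0x11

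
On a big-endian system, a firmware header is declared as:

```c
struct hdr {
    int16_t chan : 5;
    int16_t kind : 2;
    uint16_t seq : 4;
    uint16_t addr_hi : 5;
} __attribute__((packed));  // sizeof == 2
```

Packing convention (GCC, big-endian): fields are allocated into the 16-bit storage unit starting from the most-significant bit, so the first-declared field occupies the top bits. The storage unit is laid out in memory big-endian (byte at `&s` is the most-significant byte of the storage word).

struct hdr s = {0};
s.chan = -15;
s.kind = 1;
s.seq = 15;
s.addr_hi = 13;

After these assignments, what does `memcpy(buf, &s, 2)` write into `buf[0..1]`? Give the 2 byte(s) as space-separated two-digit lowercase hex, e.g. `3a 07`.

8b ed

chan:5 = -15 → 0x11 << 11 → word 0x8800
kind:2 = 1 → 0x1 << 9 → word 0x8a00
seq:4 = 15 → 0xf << 5 → word 0x8be0
addr_hi:5 = 13 → 0xd << 0 → word 0x8bed
word = 0x8bed → big-endian bytes:
  [0]=0x8b  [1]=0xed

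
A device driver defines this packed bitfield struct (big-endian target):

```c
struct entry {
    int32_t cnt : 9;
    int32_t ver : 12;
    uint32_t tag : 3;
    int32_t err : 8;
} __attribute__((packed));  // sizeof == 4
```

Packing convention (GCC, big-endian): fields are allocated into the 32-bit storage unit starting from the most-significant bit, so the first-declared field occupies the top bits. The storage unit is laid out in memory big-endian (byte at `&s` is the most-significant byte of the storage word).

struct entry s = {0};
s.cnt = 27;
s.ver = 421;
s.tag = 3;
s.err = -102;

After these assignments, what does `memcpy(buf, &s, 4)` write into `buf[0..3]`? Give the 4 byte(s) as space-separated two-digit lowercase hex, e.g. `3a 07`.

cnt:9 = 27 → 0x1b << 23 → word 0x0d800000
ver:12 = 421 → 0x1a5 << 11 → word 0x0d8d2800
tag:3 = 3 → 0x3 << 8 → word 0x0d8d2b00
err:8 = -102 → 0x9a << 0 → word 0x0d8d2b9a
word = 0x0d8d2b9a → big-endian bytes:
  [0]=0x0d  [1]=0x8d  [2]=0x2b  [3]=0x9a

0d 8d 2b 9a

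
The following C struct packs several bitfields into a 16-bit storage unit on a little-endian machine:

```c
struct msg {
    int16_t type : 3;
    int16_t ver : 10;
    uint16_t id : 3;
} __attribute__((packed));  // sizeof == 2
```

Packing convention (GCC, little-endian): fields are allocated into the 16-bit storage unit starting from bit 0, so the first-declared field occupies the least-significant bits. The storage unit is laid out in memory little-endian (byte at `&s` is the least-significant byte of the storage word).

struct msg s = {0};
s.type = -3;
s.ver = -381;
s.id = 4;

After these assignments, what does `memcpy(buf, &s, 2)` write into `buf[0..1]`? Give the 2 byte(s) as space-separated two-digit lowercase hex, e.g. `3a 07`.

type (3b) val=-3 bits=0x5 at bit 0: 0x0005
ver (10b) val=-381 bits=0x283 at bit 3: 0x141d
id (3b) val=4 bits=0x4 at bit 13: 0x941d
word = 0x941d → little-endian bytes:
  [0]=0x1d  [1]=0x94

1d 94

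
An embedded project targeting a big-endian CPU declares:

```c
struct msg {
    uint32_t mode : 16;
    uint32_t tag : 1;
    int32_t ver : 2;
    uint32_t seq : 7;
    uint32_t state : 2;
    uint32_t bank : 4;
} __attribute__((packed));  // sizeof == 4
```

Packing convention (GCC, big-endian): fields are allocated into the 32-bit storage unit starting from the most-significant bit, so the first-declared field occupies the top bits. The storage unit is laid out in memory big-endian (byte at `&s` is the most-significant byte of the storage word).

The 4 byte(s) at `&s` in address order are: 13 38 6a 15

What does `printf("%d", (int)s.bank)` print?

[0]=0x13 [1]=0x38 [2]=0x6a [3]=0x15 (big-endian) → word 0x13386a15
mode [16+:16] = (word>>16) & 0xffff = 4920
tag [15+:1] = (word>>15) & 0x1 = 0
ver [13+:2] = (word>>13) & 0x3 = 3
seq [6+:7] = (word>>6) & 0x7f = 40
state [4+:2] = (word>>4) & 0x3 = 1
bank [0+:4] = (word>>0) & 0xf = 5  ←

5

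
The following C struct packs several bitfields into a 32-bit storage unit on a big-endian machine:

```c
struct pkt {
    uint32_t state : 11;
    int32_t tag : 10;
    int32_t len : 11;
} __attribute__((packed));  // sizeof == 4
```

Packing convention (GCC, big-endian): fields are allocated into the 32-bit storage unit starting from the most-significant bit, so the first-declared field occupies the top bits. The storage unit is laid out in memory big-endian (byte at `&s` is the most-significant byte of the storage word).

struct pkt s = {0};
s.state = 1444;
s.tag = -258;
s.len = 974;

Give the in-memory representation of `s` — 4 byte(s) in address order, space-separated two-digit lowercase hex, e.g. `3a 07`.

state (11b) val=1444 bits=0x5a4 at bit 21: 0xb4800000
tag (10b) val=-258 bits=0x2fe at bit 11: 0xb497f000
len (11b) val=974 bits=0x3ce at bit 0: 0xb497f3ce
word = 0xb497f3ce → big-endian bytes:
  [0]=0xb4  [1]=0x97  [2]=0xf3  [3]=0xce

b4 97 f3 ce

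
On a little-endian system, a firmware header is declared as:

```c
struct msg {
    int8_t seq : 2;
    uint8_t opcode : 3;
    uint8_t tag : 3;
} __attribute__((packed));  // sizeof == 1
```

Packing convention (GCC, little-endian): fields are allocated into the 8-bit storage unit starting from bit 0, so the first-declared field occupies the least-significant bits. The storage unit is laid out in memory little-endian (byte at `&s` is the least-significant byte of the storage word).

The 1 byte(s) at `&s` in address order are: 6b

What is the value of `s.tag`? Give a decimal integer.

3

[0]=0x6b (little-endian) → word 0x6b
seq [0+:2] = (word>>0) & 0x3 = 3
opcode [2+:3] = (word>>2) & 0x7 = 2
tag [5+:3] = (word>>5) & 0x7 = 3  ←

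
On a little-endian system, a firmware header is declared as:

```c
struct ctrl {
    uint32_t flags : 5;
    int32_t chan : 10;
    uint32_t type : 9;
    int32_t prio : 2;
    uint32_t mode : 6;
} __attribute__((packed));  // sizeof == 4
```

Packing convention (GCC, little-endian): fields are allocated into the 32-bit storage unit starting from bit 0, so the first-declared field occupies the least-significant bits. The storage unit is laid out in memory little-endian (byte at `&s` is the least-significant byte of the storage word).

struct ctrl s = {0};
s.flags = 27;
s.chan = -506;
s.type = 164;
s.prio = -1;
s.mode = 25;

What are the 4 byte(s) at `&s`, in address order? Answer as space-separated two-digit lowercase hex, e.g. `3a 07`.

flags (5b) val=27 bits=0x1b at bit 0: 0x0000001b
chan (10b) val=-506 bits=0x206 at bit 5: 0x000040db
type (9b) val=164 bits=0xa4 at bit 15: 0x005240db
prio (2b) val=-1 bits=0x3 at bit 24: 0x035240db
mode (6b) val=25 bits=0x19 at bit 26: 0x675240db
word = 0x675240db → little-endian bytes:
  [0]=0xdb  [1]=0x40  [2]=0x52  [3]=0x67

db 40 52 67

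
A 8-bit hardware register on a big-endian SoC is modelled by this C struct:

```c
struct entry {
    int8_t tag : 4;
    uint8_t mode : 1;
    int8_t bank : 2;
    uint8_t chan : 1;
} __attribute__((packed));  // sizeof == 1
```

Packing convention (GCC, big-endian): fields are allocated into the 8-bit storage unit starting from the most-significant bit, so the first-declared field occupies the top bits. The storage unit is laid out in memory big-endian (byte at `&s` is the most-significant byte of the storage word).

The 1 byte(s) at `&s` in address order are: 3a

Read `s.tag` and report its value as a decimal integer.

3

[0]=0x3a (big-endian) → word 0x3a
tag [4+:4] = (word>>4) & 0xf = 3  ←
mode [3+:1] = (word>>3) & 0x1 = 1
bank [1+:2] = (word>>1) & 0x3 = 1
chan [0+:1] = (word>>0) & 0x1 = 0
tag signed 4b, MSB=0: value = 3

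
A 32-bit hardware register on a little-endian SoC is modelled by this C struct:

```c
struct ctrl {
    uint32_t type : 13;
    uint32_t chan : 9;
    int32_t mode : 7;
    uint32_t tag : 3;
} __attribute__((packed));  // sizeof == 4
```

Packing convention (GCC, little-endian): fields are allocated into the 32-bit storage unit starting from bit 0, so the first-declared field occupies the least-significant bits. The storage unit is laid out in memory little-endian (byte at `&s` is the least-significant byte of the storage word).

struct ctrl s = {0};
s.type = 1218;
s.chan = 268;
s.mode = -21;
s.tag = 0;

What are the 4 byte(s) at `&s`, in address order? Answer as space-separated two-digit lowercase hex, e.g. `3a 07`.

[0+:13] type=1218 & 0x1fff = 0x4c2; word=0x000004c2
[13+:9] chan=268 & 0x1ff = 0x10c; word=0x002184c2
[22+:7] mode=-21 & 0x7f = 0x6b; word=0x1ae184c2
[29+:3] tag=0 & 0x7 = 0x0; word=0x1ae184c2
word = 0x1ae184c2 → little-endian bytes:
  [0]=0xc2  [1]=0x84  [2]=0xe1  [3]=0x1a

c2 84 e1 1a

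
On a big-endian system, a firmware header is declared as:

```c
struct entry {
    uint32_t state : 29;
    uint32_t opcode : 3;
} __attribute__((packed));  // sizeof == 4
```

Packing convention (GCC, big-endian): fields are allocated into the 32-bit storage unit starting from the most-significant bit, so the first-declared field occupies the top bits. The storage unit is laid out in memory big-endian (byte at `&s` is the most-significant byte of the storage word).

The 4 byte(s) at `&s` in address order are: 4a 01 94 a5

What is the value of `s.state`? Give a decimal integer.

155202196

[0]=0x4a [1]=0x01 [2]=0x94 [3]=0xa5 (big-endian) → word 0x4a0194a5
state [3+:29] = (word>>3) & 0x1fffffff = 155202196  ←
opcode [0+:3] = (word>>0) & 0x7 = 5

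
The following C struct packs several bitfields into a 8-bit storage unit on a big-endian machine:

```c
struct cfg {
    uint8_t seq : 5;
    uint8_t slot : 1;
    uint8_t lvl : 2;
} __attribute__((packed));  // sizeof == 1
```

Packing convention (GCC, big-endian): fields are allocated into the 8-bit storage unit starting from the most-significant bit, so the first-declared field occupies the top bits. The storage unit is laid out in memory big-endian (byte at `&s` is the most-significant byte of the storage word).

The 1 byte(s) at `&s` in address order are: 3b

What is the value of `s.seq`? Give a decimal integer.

[0]=0x3b (big-endian) → word 0x3b
seq:5 @ bit 3 → (0x3b>>3)&0x1f = 0x7  ←
slot:1 @ bit 2 → (0x3b>>2)&0x1 = 0x0
lvl:2 @ bit 0 → (0x3b>>0)&0x3 = 0x3

7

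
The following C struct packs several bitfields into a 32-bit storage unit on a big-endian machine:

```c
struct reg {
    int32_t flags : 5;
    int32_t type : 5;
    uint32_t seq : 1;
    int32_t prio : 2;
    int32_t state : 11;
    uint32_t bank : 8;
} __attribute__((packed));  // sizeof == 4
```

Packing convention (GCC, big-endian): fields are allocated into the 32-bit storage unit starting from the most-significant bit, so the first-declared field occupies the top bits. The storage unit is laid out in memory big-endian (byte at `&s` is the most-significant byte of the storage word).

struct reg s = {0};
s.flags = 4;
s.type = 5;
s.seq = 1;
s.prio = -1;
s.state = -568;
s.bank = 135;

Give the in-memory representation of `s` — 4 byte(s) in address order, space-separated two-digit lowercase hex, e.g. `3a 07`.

flags:5 = 4 → 0x4 << 27 → word 0x20000000
type:5 = 5 → 0x5 << 22 → word 0x21400000
seq:1 = 1 → 0x1 << 21 → word 0x21600000
prio:2 = -1 → 0x3 << 19 → word 0x21780000
state:11 = -568 → 0x5c8 << 8 → word 0x217dc800
bank:8 = 135 → 0x87 << 0 → word 0x217dc887
word = 0x217dc887 → big-endian bytes:
  [0]=0x21  [1]=0x7d  [2]=0xc8  [3]=0x87

21 7d c8 87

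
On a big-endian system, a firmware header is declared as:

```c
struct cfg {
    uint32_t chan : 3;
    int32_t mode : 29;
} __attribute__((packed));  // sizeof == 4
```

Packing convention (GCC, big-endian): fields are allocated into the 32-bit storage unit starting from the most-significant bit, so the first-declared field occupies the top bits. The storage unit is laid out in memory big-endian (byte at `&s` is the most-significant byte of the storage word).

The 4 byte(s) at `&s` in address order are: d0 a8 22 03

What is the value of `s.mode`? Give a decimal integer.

-257416701

[0]=0xd0 [1]=0xa8 [2]=0x22 [3]=0x03 (big-endian) → word 0xd0a82203
chan:3 @ bit 29 → (0xd0a82203>>29)&0x7 = 0x6
mode:29 @ bit 0 → (0xd0a82203>>0)&0x1fffffff = 0x10a82203  ←
mode signed 29b, MSB=1: 279454211 - 536870912 = -257416701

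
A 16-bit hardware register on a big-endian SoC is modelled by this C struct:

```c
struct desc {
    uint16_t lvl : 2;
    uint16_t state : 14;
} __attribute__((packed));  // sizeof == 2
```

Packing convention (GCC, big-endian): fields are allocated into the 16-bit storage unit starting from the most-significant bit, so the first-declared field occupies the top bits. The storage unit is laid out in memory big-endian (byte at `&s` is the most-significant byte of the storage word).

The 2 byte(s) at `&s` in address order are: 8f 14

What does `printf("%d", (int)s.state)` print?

[0]=0x8f [1]=0x14 (big-endian) → word 0x8f14
lvl:2 @ bit 14 → (0x8f14>>14)&0x3 = 0x2
state:14 @ bit 0 → (0x8f14>>0)&0x3fff = 0xf14  ←

3860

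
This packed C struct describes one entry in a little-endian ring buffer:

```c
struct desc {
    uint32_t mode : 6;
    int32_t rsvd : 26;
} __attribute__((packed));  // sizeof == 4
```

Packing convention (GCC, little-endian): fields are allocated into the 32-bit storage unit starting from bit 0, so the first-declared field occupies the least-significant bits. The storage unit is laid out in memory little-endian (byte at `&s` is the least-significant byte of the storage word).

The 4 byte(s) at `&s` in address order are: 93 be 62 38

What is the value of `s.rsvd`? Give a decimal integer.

[0]=0x93 [1]=0xbe [2]=0x62 [3]=0x38 (little-endian) → word 0x3862be93
mode:6 @ bit 0 → (0x3862be93>>0)&0x3f = 0x13
rsvd:26 @ bit 6 → (0x3862be93>>6)&0x3ffffff = 0xe18afa  ←
rsvd signed 26b, MSB=0: value = 14781178

14781178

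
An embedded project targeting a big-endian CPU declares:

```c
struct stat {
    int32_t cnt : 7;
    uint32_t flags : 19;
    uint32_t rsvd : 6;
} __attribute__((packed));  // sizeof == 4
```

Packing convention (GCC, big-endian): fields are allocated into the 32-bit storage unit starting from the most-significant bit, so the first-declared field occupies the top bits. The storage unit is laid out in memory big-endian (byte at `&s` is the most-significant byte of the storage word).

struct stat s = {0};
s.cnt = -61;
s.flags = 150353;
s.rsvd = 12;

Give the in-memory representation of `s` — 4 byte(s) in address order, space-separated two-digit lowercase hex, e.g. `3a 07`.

cnt (7b) val=-61 bits=0x43 at bit 25: 0x86000000
flags (19b) val=150353 bits=0x24b51 at bit 6: 0x8692d440
rsvd (6b) val=12 bits=0xc at bit 0: 0x8692d44c
word = 0x8692d44c → big-endian bytes:
  [0]=0x86  [1]=0x92  [2]=0xd4  [3]=0x4c

86 92 d4 4c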